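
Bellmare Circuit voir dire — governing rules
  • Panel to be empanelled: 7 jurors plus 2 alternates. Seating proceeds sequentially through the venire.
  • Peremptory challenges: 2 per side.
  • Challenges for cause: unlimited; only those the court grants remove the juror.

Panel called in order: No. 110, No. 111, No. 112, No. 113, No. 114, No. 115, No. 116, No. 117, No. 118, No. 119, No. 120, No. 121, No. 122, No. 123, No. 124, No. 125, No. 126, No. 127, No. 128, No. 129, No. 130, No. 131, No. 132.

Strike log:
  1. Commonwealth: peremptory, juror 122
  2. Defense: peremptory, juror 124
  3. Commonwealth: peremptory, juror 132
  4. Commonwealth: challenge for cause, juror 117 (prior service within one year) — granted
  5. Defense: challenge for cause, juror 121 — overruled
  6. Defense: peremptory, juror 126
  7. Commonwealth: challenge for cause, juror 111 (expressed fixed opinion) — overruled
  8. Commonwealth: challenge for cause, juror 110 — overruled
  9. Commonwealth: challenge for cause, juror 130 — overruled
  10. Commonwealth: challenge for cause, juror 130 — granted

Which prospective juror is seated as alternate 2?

119

Removed: #117, #122, #124, #126, #130, #132. (#110, #111, #121 stay — for-cause denied.)
Seating in order: seats 1–7 → #110, #111, #112, #113, #114, #115, #116; alternates → #118, #119.
So alternate 2 is #119.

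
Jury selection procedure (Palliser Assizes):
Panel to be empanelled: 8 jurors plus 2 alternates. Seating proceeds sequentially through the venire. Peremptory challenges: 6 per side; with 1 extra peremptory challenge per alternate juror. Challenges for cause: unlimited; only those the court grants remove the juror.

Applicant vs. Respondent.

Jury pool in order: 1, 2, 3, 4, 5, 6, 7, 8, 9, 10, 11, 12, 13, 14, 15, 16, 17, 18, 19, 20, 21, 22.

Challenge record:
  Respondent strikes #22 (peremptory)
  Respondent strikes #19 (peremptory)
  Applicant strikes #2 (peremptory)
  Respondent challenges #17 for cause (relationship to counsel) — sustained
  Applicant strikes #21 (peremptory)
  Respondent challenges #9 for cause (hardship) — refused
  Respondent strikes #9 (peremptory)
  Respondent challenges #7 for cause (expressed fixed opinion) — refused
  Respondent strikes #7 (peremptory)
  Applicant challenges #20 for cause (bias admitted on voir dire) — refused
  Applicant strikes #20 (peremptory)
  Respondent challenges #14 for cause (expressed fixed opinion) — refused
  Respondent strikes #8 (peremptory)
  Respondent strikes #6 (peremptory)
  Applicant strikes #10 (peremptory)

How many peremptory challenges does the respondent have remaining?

Respondent allotment: 6 base + 1 × 2 alternates = 8.
Respondent peremptories used: #22, #19, #9, #7, #8, #6 — 6 (for-cause on #17, #9, #7, #14 don't count).
Remaining: 8 − 6 = 2.

2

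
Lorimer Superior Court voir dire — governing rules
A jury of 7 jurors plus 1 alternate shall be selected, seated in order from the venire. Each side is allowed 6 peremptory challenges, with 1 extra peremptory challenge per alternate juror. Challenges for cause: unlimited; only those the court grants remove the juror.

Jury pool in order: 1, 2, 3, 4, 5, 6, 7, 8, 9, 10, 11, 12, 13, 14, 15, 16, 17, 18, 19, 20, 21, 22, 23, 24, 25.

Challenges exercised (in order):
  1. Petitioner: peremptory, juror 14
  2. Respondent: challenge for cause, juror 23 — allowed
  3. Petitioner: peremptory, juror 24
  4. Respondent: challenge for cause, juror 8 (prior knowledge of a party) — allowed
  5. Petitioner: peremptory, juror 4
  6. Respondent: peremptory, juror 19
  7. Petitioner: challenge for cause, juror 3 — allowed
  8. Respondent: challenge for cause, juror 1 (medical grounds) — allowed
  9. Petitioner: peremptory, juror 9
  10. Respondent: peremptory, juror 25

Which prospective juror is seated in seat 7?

12

Removed: #1, #3, #4, #8, #9, #14, #19, #23, #24, #25.
Seating in order: seats 1–7 → #2, #5, #6, #7, #10, #11, #12; alternates → #13.
So seat 7 is #12.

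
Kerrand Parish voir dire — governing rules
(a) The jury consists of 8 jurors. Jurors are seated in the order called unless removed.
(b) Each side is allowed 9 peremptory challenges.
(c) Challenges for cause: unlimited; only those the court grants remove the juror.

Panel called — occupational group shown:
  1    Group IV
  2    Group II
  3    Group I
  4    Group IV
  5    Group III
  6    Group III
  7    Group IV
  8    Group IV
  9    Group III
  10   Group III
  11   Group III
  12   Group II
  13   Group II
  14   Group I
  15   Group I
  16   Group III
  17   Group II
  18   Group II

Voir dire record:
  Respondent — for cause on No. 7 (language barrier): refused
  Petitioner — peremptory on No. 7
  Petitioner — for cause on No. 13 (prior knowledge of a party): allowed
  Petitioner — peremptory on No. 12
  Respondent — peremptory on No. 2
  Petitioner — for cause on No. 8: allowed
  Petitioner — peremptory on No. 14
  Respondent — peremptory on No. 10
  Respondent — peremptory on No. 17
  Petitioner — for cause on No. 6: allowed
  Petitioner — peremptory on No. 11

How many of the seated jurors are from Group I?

2

Removed: #2, #6, #7, #8, #10, #11, #12, #13, #14, #17.
Seated jurors 1–8: #1, #3, #4, #5, #9, #15, #16, #18.
Of those, in Group I: #3, #15 → 2.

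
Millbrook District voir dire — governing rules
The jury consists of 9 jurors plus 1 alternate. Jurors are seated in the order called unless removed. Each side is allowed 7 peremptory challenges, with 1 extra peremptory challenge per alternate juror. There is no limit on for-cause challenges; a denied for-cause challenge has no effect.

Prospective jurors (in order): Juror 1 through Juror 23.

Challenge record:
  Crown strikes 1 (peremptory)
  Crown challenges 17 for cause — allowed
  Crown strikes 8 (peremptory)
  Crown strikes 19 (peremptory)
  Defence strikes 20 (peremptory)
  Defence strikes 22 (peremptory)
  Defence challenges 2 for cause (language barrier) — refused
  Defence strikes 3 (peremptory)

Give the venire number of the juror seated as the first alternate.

Removed: #1, #3, #8, #17, #19, #20, #22. (#2 stays — for-cause denied.)
Seating in order: seats 1–9 → #2, #4, #5, #6, #7, #9, #10, #11, #12; alternates → #13.
So alternate 1 is #13.

13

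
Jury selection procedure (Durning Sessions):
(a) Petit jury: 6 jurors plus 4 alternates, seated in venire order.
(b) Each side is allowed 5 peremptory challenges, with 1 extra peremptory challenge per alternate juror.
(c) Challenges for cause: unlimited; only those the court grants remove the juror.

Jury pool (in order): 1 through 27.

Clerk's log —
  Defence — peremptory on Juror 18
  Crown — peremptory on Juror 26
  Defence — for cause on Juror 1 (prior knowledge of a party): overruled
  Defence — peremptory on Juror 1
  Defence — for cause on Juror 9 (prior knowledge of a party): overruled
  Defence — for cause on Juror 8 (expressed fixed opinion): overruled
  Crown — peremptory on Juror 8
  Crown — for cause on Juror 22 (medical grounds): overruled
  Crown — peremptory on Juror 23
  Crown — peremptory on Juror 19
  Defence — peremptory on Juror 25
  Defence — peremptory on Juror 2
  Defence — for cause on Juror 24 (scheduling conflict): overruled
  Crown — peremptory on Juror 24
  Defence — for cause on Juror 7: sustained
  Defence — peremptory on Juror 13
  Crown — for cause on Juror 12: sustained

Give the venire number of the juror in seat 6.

10

Removed: #1, #2, #7, #8, #12, #13, #18, #19, #23, #24, #25, #26. (#9, #22 stay — for-cause denied.)
Filling seats in venire order through position 6: #3, #4, #5, #6, #9, #10.
So seat 6 is #10.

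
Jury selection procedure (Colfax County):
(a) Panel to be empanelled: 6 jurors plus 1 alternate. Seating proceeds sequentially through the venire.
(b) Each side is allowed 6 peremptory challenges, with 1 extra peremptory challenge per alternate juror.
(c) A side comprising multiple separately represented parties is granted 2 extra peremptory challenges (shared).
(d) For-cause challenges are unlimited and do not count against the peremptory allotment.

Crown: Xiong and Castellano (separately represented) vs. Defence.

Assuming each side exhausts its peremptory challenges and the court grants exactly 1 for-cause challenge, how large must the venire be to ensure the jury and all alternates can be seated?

Seats to fill: 6 + 1 alternates = 7.
Peremptories — Crown: 6 + 1×1 + 2 = 9; Defence: 6 + 1×1 = 7; total 16.
For-cause removals: 1.
Minimum venire: 7 + 16 + 1 = 24.

24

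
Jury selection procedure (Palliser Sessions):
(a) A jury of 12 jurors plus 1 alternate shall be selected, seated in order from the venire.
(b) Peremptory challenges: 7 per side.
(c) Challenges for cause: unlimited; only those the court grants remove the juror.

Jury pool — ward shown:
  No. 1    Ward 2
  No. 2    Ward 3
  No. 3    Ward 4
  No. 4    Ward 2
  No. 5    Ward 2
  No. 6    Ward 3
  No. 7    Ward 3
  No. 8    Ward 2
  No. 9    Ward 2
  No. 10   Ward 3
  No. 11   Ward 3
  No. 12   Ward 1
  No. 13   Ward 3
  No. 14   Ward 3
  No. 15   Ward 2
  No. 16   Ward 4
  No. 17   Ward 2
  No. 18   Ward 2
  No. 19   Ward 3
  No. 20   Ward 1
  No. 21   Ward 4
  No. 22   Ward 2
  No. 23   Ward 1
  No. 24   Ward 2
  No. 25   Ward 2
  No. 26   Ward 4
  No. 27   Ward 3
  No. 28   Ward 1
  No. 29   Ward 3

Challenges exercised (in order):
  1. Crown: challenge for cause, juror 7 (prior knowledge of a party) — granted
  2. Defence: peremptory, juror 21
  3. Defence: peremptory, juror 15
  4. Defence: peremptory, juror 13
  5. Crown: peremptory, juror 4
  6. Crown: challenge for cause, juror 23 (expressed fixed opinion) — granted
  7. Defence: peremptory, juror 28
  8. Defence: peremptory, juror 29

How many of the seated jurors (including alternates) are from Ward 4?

2

Removed: #4, #7, #13, #15, #21, #23, #28, #29.
Seated (13 incl. alternates): #1, #2, #3, #5, #6, #8, #9, #10, #11, #12, #14, #16, #17.
Of those, in Ward 4: #3, #16 → 2.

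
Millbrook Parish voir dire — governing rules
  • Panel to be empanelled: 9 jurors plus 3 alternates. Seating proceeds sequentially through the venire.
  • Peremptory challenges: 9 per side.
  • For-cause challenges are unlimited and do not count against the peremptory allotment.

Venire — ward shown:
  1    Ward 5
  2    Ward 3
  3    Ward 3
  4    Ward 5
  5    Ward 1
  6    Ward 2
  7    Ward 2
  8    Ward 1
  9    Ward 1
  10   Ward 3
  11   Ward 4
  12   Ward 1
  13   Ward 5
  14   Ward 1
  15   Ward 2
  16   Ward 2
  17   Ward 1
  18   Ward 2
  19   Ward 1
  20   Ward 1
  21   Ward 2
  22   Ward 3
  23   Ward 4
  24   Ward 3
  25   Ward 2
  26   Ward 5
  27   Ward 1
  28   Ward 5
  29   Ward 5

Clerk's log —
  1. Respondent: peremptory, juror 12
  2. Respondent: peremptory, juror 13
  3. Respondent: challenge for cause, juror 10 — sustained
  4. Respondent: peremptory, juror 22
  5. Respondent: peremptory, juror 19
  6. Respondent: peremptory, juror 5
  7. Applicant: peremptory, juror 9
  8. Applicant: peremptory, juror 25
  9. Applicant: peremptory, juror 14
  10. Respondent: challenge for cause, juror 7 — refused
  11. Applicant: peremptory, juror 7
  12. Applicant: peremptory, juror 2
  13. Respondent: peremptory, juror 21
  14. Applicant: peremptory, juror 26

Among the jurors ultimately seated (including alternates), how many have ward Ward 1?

Removed: #2, #5, #7, #9, #10, #12, #13, #14, #19, #21, #22, #25, #26.
Seated (12 incl. alternates): #1, #3, #4, #6, #8, #11, #15, #16, #17, #18, #20, #23.
Of those, in Ward 1: #8, #17, #20 → 3.

3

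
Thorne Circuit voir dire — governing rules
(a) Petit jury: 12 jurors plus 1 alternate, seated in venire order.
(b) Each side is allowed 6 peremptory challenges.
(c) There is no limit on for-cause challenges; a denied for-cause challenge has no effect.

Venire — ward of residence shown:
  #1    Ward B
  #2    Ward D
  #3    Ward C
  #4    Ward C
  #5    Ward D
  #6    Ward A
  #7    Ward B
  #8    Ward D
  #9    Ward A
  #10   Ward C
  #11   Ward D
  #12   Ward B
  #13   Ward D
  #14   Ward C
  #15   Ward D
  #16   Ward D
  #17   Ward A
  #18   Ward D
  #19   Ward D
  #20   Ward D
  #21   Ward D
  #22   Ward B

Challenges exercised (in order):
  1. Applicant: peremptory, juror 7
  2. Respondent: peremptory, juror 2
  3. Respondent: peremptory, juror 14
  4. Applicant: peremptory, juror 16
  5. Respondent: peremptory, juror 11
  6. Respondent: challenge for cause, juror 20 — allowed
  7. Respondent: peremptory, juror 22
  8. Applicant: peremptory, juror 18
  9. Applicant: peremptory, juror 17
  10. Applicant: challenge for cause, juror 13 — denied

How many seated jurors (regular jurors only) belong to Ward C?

3

Removed: #2, #7, #11, #14, #16, #17, #18, #20, #22.
Seated jurors 1–12: #1, #3, #4, #5, #6, #8, #9, #10, #12, #13, #15, #19 (alternates #21 not counted).
Of those, in Ward C: #3, #4, #10 → 3.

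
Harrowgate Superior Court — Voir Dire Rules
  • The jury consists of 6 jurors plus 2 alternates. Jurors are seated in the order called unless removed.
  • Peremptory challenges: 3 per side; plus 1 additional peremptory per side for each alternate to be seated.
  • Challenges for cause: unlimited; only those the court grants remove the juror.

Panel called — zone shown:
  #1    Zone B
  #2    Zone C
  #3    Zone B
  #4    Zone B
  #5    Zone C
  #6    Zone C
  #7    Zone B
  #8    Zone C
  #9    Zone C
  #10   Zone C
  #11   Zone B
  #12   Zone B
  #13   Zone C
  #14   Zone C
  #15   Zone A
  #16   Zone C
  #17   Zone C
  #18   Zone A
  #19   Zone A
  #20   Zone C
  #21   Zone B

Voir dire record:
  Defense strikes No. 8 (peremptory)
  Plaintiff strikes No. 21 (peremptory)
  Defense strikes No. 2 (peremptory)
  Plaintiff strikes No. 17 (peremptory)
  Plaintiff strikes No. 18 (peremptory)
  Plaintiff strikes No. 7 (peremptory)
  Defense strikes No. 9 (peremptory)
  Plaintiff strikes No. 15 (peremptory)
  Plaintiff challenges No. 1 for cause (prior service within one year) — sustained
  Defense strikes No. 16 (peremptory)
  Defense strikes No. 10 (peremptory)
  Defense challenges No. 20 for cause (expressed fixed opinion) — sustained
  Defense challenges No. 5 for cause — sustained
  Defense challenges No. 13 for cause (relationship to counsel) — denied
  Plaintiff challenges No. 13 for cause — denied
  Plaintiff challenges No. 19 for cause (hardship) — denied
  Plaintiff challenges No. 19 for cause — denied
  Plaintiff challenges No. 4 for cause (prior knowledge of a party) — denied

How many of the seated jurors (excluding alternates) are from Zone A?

Removed: #1, #2, #5, #7, #8, #9, #10, #15, #16, #17, #18, #20, #21.
Seated jurors 1–6: #3, #4, #6, #11, #12, #13 (alternates #14, #19 not counted).
None of those are in Zone A → 0.

0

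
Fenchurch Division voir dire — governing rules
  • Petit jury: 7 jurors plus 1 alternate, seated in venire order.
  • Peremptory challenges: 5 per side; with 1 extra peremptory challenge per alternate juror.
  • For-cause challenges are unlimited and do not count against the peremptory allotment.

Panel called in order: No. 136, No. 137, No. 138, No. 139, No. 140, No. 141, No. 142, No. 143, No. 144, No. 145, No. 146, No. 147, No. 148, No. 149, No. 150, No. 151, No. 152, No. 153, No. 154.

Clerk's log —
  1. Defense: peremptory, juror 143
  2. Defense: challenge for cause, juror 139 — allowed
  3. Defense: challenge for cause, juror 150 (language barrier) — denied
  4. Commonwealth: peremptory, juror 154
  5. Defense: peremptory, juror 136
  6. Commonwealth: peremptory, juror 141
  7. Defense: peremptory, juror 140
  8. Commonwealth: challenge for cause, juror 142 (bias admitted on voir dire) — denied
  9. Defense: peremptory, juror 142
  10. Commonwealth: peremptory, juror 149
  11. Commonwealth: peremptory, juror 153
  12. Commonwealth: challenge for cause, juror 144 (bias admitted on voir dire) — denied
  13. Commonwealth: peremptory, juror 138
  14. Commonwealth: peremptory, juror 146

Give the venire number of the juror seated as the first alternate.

152

Removed: #136, #138, #139, #140, #141, #142, #143, #146, #149, #153, #154. (#144, #150 stay — for-cause denied.)
Seating in order: seats 1–7 → #137, #144, #145, #147, #148, #150, #151; alternates → #152.
So alternate 1 is #152.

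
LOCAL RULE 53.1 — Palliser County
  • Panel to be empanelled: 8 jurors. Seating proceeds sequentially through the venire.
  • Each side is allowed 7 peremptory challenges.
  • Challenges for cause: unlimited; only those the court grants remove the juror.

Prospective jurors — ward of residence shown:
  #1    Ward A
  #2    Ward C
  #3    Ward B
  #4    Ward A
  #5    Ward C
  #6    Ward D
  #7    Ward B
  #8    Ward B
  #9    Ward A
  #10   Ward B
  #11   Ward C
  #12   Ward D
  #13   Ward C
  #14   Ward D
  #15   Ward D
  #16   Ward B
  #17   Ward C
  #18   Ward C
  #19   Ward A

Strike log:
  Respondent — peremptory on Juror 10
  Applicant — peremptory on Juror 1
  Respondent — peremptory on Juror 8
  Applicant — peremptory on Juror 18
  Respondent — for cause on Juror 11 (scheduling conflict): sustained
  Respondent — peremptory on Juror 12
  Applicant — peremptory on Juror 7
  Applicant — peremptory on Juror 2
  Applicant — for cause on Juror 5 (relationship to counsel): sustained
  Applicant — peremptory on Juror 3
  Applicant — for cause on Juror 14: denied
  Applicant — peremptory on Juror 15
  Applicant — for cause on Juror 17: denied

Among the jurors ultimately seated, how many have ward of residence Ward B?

1

Removed: #1, #2, #3, #5, #7, #8, #10, #11, #12, #15, #18.
Seated jurors 1–8: #4, #6, #9, #13, #14, #16, #17, #19.
Of those, in Ward B: #16 → 1.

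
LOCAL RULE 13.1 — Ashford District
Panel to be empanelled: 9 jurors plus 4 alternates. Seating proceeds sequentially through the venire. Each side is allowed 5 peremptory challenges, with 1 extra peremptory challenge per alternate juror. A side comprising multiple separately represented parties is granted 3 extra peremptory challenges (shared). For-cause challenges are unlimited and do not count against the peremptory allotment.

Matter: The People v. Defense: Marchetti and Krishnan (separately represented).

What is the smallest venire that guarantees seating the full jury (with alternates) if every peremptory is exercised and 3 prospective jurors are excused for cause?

Seats to fill: 9 + 4 alternates = 13.
Peremptories — The People: 5 + 1×4 = 9; Defense: 5 + 1×4 + 3 = 12; total 21.
For-cause removals: 3.
Minimum venire: 13 + 21 + 3 = 37.

37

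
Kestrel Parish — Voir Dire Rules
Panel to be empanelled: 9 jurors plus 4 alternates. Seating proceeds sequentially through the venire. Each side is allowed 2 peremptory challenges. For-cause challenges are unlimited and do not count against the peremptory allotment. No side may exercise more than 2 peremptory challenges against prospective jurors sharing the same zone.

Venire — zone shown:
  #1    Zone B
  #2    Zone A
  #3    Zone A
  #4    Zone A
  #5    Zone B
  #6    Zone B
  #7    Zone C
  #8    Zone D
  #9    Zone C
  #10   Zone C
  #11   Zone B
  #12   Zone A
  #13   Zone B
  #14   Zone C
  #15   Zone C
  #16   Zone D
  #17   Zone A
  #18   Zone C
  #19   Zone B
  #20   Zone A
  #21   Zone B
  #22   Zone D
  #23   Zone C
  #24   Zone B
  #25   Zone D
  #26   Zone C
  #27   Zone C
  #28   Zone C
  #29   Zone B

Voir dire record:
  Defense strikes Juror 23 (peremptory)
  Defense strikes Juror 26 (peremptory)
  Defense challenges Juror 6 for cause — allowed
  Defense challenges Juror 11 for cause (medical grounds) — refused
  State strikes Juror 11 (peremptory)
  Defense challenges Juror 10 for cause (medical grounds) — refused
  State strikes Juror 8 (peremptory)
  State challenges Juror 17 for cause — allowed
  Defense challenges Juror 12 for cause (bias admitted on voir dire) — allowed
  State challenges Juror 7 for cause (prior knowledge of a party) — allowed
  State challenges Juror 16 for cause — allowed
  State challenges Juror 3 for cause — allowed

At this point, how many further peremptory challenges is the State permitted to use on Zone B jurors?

State peremptories so far: #11, #8 — 2 of 2 used, 0 left overall.
Against Zone B: #11 — 1 used; per-zone cap 2 leaves 1.
Binding limit: min(0, 1) = 0.

0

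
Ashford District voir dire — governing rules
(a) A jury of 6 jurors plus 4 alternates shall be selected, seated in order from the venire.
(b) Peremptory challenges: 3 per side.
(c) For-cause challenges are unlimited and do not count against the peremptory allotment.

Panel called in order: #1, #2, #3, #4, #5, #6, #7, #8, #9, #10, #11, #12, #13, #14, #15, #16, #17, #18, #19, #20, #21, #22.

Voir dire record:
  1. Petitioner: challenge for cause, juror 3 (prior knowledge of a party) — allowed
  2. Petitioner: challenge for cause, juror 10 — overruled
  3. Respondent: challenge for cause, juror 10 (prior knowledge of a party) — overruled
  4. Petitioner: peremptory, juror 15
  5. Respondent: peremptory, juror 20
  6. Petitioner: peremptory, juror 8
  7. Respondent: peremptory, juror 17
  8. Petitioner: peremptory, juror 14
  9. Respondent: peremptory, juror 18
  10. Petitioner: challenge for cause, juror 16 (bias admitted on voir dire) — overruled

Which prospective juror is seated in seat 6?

7

Removed: #3, #8, #14, #15, #17, #18, #20. (#10, #16 stay — for-cause denied.)
Seating in order: seats 1–6 → #1, #2, #4, #5, #6, #7; alternates → #9, #10, #11, #12.
So seat 6 is #7.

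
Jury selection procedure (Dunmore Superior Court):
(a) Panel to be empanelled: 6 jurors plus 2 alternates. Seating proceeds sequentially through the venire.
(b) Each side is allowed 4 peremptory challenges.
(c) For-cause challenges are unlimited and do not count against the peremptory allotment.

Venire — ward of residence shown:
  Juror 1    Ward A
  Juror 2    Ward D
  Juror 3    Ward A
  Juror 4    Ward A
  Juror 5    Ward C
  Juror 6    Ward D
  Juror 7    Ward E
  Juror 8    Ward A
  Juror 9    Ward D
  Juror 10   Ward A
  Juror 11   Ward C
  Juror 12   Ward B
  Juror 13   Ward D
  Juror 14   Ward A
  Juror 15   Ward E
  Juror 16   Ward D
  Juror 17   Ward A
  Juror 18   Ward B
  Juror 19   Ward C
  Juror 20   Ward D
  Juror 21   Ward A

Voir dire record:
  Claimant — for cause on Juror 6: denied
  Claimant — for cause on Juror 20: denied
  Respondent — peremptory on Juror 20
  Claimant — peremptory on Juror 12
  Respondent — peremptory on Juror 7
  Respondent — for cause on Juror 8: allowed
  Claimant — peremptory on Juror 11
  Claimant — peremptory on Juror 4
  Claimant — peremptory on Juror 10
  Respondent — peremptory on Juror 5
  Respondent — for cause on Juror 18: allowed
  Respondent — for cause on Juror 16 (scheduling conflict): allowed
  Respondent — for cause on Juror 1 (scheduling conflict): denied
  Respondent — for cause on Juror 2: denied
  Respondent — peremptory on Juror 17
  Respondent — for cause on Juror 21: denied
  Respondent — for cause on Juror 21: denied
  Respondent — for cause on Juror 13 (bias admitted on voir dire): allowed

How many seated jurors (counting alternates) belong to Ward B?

0

Removed: #4, #5, #7, #8, #10, #11, #12, #13, #16, #17, #18, #20.
Seated (8 incl. alternates): #1, #2, #3, #6, #9, #14, #15, #19.
None of those are in Ward B → 0.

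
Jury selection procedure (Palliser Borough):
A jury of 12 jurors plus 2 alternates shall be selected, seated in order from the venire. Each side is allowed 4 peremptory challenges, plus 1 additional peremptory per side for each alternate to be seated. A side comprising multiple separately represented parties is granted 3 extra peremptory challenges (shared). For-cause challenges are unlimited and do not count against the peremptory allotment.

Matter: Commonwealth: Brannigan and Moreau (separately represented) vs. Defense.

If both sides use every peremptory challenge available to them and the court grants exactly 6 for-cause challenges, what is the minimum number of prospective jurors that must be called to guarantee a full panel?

35

Seats to fill: 12 + 2 alternates = 14.
Peremptories — Commonwealth: 4 + 1×2 + 3 = 9; Defense: 4 + 1×2 = 6; total 15.
For-cause removals: 6.
Minimum venire: 14 + 15 + 6 = 35.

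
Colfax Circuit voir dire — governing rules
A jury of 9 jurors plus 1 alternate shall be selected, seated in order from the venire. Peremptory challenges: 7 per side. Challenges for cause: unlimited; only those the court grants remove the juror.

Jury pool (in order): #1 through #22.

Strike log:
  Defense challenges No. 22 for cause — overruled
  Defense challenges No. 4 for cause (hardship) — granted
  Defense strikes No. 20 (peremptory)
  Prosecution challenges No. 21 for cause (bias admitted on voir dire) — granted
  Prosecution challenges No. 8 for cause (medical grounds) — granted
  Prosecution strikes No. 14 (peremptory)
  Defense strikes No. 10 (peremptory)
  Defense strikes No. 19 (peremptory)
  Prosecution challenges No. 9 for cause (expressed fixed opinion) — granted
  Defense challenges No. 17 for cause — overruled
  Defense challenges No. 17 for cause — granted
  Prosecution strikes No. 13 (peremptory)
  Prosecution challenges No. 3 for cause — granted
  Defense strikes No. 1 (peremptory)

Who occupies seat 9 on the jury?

Removed: #1, #3, #4, #8, #9, #10, #13, #14, #17, #19, #20, #21. (#22 stays — for-cause denied.)
Filling seats in venire order through position 9: #2, #5, #6, #7, #11, #12, #15, #16, #18.
So seat 9 is #18.

18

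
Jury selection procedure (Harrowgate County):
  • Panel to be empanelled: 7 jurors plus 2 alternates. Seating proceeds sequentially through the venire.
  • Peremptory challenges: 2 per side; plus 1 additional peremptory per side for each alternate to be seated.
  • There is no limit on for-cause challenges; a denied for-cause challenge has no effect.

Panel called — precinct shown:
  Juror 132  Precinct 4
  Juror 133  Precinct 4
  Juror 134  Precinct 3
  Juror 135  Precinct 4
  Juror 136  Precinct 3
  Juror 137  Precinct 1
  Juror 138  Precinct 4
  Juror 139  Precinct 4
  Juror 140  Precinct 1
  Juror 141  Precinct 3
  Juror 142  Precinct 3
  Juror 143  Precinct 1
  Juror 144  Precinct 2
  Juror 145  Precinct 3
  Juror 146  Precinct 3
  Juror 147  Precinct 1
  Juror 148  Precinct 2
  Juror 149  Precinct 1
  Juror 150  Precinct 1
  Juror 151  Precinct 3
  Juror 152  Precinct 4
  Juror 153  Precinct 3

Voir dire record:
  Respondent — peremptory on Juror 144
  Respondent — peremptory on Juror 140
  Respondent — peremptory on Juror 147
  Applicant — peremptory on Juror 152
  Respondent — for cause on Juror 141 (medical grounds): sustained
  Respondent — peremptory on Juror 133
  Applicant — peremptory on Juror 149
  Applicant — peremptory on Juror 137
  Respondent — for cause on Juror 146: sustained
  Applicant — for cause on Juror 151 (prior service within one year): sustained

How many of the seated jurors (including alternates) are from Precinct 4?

4

Removed: #133, #137, #140, #141, #144, #146, #147, #149, #151, #152.
Seated (9 incl. alternates): #132, #134, #135, #136, #138, #139, #142, #143, #145.
Of those, in Precinct 4: #132, #135, #138, #139 → 4.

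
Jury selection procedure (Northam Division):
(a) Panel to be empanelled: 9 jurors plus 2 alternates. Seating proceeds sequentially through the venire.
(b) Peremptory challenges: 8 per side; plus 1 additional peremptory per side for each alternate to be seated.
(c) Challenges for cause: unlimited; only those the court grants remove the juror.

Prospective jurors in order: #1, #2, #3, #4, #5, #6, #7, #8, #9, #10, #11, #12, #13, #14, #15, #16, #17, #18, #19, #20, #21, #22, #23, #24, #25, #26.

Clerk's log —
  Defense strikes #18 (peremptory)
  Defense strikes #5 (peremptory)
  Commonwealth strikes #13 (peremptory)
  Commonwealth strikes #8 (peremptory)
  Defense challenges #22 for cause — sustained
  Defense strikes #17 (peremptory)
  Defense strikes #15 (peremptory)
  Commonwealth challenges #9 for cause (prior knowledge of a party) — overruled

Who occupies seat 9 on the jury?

11

Removed: #5, #8, #13, #15, #17, #18, #22. (#9 stays — for-cause denied.)
Filling seats in venire order through position 9: #1, #2, #3, #4, #6, #7, #9, #10, #11.
So seat 9 is #11.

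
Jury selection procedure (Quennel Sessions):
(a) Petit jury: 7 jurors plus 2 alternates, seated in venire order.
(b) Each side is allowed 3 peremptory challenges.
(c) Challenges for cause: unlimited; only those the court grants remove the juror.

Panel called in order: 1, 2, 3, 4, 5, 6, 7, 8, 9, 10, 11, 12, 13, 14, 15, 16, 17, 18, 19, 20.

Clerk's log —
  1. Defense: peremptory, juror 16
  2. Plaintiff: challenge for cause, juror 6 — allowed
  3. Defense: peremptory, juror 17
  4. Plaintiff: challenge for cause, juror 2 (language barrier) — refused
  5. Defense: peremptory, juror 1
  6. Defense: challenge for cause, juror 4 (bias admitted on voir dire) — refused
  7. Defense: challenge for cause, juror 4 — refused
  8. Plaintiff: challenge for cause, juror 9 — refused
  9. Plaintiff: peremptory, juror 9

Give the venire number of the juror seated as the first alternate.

Removed: #1, #6, #9, #16, #17. (#2, #4 stay — for-cause denied.)
Seating in order: seats 1–7 → #2, #3, #4, #5, #7, #8, #10; alternates → #11, #12.
So alternate 1 is #11.

11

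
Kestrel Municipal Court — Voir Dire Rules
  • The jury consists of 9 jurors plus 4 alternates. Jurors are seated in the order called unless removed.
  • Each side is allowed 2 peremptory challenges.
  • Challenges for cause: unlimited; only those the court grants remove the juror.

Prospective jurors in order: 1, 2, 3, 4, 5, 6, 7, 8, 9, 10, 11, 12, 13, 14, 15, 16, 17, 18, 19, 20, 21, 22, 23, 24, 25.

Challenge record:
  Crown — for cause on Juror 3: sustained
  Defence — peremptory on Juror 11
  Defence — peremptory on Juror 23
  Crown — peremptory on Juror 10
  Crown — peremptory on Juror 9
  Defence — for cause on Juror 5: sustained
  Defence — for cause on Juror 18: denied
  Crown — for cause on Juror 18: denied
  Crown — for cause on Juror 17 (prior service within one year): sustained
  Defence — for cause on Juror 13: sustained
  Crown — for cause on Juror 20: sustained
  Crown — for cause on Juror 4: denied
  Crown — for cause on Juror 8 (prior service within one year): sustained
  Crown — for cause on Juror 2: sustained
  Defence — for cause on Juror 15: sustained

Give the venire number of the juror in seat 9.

Removed: #2, #3, #5, #8, #9, #10, #11, #13, #15, #17, #20, #23. (#4, #18 stay — for-cause denied.)
Seating in order: seats 1–9 → #1, #4, #6, #7, #12, #14, #16, #18, #19; alternates → #21, #22, #24, #25.
So seat 9 is #19.

19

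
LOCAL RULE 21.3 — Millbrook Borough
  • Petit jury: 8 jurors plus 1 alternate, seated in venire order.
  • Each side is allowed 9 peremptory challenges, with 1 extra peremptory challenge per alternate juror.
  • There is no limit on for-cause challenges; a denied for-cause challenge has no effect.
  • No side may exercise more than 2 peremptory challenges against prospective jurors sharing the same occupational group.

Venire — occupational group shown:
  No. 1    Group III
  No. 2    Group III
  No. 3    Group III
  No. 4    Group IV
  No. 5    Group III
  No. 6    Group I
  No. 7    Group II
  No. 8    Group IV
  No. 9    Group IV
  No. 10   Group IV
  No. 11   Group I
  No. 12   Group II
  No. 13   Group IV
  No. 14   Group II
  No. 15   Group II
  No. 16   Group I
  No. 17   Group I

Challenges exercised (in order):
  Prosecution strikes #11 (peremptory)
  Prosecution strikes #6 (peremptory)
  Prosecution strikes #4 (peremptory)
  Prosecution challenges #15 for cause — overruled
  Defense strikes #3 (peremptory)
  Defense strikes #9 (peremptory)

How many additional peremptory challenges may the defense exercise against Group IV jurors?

1

Defense peremptories so far: #3, #9 — 2 of 10 used, 8 left overall.
Against Group IV: #9 — 1 used; per-group cap 2 leaves 1.
Binding limit: min(8, 1) = 1.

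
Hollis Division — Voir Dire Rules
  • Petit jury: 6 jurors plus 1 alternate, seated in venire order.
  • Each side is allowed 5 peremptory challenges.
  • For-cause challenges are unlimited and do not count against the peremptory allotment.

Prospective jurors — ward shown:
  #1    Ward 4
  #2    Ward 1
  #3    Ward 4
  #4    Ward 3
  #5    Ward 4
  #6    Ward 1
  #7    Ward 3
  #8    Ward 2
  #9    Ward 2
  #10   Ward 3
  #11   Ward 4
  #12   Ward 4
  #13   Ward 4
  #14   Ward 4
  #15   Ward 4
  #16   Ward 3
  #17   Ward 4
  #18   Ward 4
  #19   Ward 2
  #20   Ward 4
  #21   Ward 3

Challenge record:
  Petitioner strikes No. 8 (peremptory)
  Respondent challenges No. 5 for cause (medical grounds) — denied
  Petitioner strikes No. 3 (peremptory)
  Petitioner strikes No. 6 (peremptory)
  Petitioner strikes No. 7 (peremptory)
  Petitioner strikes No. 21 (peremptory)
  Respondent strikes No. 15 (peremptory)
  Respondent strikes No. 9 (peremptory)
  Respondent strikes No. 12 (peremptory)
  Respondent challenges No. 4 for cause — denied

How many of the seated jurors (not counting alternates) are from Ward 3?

2

Removed: #3, #6, #7, #8, #9, #12, #15, #21.
Seated jurors 1–6: #1, #2, #4, #5, #10, #11 (alternates #13 not counted).
Of those, in Ward 3: #4, #10 → 2.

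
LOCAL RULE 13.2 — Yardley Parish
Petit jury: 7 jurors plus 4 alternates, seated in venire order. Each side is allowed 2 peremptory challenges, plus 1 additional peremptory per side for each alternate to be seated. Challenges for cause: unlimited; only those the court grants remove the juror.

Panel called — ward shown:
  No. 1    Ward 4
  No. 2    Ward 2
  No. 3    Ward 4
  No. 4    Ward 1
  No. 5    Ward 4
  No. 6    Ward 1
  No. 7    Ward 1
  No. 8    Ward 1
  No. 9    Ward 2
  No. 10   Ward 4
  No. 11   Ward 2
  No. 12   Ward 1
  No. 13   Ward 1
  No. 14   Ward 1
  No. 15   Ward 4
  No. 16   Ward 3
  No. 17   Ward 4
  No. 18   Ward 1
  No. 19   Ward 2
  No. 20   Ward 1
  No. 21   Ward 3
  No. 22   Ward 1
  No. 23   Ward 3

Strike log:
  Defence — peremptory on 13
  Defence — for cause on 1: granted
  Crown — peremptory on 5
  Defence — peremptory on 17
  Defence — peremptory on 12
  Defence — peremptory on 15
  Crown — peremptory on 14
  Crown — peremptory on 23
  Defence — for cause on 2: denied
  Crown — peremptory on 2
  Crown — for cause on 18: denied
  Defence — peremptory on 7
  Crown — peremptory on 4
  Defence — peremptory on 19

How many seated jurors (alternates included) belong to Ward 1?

5

Removed: #1, #2, #4, #5, #7, #12, #13, #14, #15, #17, #19, #23.
Seated (11 incl. alternates): #3, #6, #8, #9, #10, #11, #16, #18, #20, #21, #22.
Of those, in Ward 1: #6, #8, #18, #20, #22 → 5.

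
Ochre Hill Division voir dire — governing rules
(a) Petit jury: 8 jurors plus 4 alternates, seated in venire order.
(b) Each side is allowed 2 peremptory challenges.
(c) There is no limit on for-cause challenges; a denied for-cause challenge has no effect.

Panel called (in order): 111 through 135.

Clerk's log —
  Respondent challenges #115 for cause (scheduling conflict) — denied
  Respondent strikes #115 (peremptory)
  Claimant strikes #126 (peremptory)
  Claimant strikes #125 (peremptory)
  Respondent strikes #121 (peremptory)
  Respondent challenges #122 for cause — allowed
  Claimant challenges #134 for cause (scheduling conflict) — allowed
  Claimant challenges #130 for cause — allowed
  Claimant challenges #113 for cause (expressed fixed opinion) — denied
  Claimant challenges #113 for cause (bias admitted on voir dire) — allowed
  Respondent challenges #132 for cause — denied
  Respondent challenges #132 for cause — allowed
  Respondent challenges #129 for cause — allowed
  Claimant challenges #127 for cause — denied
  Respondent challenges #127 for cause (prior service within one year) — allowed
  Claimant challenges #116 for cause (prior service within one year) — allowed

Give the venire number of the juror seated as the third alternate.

131

Removed: #113, #115, #116, #121, #122, #125, #126, #127, #129, #130, #132, #134.
Seating in order: seats 1–8 → #111, #112, #114, #117, #118, #119, #120, #123; alternates → #124, #128, #131, #133.
So alternate 3 is #131.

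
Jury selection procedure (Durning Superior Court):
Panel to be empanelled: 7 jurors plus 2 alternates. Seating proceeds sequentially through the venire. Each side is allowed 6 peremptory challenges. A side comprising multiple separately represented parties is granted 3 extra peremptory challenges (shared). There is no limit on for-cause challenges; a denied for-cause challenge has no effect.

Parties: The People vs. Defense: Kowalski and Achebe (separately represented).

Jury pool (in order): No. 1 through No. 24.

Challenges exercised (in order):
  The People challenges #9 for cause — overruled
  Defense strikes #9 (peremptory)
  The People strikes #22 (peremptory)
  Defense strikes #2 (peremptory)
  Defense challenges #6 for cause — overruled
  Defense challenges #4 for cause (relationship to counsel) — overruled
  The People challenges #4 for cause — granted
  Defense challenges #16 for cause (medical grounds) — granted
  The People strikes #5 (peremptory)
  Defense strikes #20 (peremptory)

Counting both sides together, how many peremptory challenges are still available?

The People allotment: 6. Defense allotment: 6 base + 3 multi-party = 9.
The People peremptories used: #22, #5 — 2 (for-cause on #9, #4 don't count).
Defense peremptories used: #9, #2, #20 — 3 (for-cause on #6, #4, #16 don't count).
Remaining: (6 − 2) + (9 − 3) = 10.

10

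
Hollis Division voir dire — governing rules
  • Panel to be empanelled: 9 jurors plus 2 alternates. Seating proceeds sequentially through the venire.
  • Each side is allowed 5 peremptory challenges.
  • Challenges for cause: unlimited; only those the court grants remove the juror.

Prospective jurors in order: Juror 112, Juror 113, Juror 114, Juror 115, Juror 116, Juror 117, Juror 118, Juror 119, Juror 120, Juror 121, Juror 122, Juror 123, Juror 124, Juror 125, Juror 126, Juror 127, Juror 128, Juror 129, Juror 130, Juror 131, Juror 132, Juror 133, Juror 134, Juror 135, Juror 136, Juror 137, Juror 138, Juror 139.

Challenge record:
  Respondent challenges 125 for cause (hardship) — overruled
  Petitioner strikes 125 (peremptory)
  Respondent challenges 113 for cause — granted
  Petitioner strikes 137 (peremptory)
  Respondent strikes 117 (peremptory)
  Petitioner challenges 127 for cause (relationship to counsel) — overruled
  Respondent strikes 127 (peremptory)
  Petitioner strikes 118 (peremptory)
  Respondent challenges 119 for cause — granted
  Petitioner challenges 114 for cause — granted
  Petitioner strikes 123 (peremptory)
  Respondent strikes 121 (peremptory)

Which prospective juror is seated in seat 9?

Removed: #113, #114, #117, #118, #119, #121, #123, #125, #127, #137.
Seating in order: seats 1–9 → #112, #115, #116, #120, #122, #124, #126, #128, #129; alternates → #130, #131.
So seat 9 is #129.

129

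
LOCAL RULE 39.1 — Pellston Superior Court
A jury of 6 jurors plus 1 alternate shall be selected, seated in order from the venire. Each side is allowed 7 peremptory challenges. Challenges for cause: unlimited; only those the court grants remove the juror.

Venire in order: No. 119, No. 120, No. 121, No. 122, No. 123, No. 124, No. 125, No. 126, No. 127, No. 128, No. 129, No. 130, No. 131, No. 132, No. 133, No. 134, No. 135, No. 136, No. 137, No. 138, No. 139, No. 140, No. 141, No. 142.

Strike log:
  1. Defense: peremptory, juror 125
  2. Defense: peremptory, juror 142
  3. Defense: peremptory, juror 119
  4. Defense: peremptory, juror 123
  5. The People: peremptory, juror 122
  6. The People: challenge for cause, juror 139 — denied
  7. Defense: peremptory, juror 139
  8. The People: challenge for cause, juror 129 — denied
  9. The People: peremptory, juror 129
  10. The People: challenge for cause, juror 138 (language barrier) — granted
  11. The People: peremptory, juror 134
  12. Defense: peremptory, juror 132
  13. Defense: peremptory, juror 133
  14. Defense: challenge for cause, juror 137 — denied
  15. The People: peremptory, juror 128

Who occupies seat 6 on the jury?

Removed: #119, #122, #123, #125, #128, #129, #132, #133, #134, #138, #139, #142. (#137 stays — for-cause denied.)
Seating in order: seats 1–6 → #120, #121, #124, #126, #127, #130; alternates → #131.
So seat 6 is #130.

130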